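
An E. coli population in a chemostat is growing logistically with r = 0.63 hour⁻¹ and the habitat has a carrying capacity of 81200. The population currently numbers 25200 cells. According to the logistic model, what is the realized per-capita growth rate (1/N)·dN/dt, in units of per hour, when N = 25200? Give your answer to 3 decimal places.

(1/N)·dN/dt = r(1 − N/K) = 0.63 × (1 − 25200/81200).
= 0.63 × 0.68966 = 0.43448.

0.434 per hour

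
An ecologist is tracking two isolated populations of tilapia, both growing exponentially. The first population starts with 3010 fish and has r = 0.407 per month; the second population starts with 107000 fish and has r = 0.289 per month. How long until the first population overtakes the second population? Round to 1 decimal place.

30.3 months

Set 3010·e^(0.407t) = 107000·e^(0.289t).
e^((0.407 − 0.289)t) = 107000/3010 → e^(0.118·t) = 35.548.
0.118·t = ln(35.548) = 3.5709, so t = 3.5709/0.118 = 30.262.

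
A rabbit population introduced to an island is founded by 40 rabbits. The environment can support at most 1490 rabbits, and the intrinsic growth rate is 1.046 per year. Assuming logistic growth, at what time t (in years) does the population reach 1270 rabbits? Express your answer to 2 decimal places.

A = (K − N₀)/N₀ = (1490 − 40)/40 = 36.25.
Solve 1490/(1 + 36.25·e^(−1.046t)) = 1270: 1 + 36.25·e^(−1.046t) = 1.1732, so e^(−1.046t) = 0.00477871.
−1.046·t = ln(0.00477871) = -5.3436, so t = 5.3436/1.046 = 5.1086.

5.11 years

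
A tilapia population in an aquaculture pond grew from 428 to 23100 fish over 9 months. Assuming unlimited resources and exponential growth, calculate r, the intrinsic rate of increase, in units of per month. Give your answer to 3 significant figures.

0.443 per month

From N(t) = N₀·e^(rt): e^(r·9) = 23100/428 = 53.972.
r·9 = ln(53.972) = 3.9885, so r = 3.9885/9 = 0.44316.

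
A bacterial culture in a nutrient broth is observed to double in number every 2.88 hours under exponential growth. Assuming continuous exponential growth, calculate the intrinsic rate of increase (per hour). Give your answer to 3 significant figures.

0.241 per hour

r = ln(2)/t_d = 0.6931/2.88 = 0.24068.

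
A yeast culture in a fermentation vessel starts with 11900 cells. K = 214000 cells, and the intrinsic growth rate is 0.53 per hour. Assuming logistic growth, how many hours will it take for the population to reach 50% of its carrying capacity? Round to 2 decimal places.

5.34 hours

A = (K − N₀)/N₀ = (214000 − 11900)/11900 = 16.983.
Solve 214000/(1 + 16.983·e^(−0.53t)) = 107000: 1 + 16.983·e^(−0.53t) = 2, so e^(−0.53t) = 0.0588817.
−0.53·t = ln(0.0588817) = -2.8322, so t = 2.8322/0.53 = 5.3438.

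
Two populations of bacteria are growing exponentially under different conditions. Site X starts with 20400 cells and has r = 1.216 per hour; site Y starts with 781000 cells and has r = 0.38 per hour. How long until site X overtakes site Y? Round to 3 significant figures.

4.36 hours

Set 20400·e^(1.216t) = 781000·e^(0.38t).
e^((1.216 − 0.38)t) = 781000/20400 → e^(0.836·t) = 38.284.
0.836·t = ln(38.284) = 3.645, so t = 3.645/0.836 = 4.3601.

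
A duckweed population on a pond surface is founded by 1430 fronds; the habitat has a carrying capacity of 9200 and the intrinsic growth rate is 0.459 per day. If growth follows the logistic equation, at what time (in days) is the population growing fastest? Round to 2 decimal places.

3.69 days

Logistic growth is fastest at N = K/2 = 4600.
A = (K − N₀)/N₀ = 5.4336. Set K/(1 + A·e^(−rt)) = K/2 → A·e^(−rt) = 1.
e^(−0.459t) = 1/5.4336 = 0.184041, so t = ln(5.4336)/0.459 = 1.6926/0.459 = 3.6876.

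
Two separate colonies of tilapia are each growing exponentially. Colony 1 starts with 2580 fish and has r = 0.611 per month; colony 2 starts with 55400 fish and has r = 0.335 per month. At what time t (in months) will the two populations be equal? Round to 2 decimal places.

Set 2580·e^(0.611t) = 55400·e^(0.335t).
e^((0.611 − 0.335)t) = 55400/2580 → e^(0.276·t) = 21.473.
0.276·t = ln(21.473) = 3.0668, so t = 3.0668/0.276 = 11.112.

11.11 months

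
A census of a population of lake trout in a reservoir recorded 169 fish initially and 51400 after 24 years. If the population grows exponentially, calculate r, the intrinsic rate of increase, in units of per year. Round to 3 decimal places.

0.238 per year

From N(t) = N₀·e^(rt): e^(r·24) = 51400/169 = 304.14.
r·24 = ln(304.14) = 5.7175, so r = 5.7175/24 = 0.23823.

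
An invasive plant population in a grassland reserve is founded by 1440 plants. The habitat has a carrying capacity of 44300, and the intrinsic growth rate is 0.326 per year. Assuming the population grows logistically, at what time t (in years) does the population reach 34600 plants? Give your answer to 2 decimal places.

14.31 years

A = (K − N₀)/N₀ = (44300 − 1440)/1440 = 29.764.
Solve 44300/(1 + 29.764·e^(−0.326t)) = 34600: 1 + 29.764·e^(−0.326t) = 1.2803, so e^(−0.326t) = 0.00941903.
−0.326·t = ln(0.00941903) = -4.665, so t = 4.665/0.326 = 14.31.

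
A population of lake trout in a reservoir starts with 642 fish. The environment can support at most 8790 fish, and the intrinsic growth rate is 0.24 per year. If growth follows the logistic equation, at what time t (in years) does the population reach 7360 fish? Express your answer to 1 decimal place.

A = (K − N₀)/N₀ = (8790 − 642)/642 = 12.692.
Solve 8790/(1 + 12.692·e^(−0.24t)) = 7360: 1 + 12.692·e^(−0.24t) = 1.1943, so e^(−0.24t) = 0.0153088.
−0.24·t = ln(0.0153088) = -4.1793, so t = 4.1793/0.24 = 17.414.

17.4 years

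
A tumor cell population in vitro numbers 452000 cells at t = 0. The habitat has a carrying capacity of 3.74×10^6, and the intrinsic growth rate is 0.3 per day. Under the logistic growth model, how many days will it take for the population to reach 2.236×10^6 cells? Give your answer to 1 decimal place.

7.9 days

A = (K − N₀)/N₀ = (3.74×10^6 − 452000)/452000 = 7.2743.
Solve 3.74×10^6/(1 + 7.2743·e^(−0.3t)) = 2.236×10^6: 1 + 7.2743·e^(−0.3t) = 1.6726, so e^(−0.3t) = 0.0924661.
−0.3·t = ln(0.0924661) = -2.3809, so t = 2.3809/0.3 = 7.9364.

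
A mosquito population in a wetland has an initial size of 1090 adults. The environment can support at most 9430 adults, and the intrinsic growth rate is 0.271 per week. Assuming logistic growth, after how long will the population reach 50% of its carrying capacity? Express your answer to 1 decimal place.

A = (K − N₀)/N₀ = (9430 − 1090)/1090 = 7.6514.
Solve 9430/(1 + 7.6514·e^(−0.271t)) = 4715: 1 + 7.6514·e^(−0.271t) = 2, so e^(−0.271t) = 0.130695.
−0.271·t = ln(0.130695) = -2.0349, so t = 2.0349/0.271 = 7.5088.

7.5 weeks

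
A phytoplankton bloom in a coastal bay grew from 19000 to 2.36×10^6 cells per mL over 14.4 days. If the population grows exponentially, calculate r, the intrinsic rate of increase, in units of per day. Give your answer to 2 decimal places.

0.33 per day

From N(t) = N₀·e^(rt): e^(r·14.4) = 2.36×10^6/19000 = 124.21.
r·14.4 = ln(124.21) = 4.822, so r = 4.822/14.4 = 0.33486.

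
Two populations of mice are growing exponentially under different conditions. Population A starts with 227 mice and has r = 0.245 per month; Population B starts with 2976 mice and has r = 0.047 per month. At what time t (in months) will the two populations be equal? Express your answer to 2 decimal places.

13.00 months

Set 227·e^(0.245t) = 2976·e^(0.047t).
e^((0.245 − 0.047)t) = 2976/227 → e^(0.198·t) = 13.11.
0.198·t = ln(13.11) = 2.5734, so t = 2.5734/0.198 = 12.997.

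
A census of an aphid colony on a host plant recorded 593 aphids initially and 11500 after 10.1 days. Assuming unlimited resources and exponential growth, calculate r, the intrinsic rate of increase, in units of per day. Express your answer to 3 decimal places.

0.294 per day

From N(t) = N₀·e^(rt): e^(r·10.1) = 11500/593 = 19.393.
r·10.1 = ln(19.393) = 2.9649, so r = 2.9649/10.1 = 0.29356.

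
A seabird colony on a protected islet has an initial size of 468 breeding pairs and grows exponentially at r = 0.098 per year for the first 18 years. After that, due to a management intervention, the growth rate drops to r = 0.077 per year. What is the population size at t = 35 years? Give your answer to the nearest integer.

Phase 1: N(18) = 468·e^(0.098×18) = 468·e^1.764 = 2731.12.
Phase 2 runs for 35 − 18 = 17 years at r = 0.077.
N(35) = 2731.12·e^(0.077×17) = 2731.12·e^1.309 = 10111.9.

10112 breeding pairs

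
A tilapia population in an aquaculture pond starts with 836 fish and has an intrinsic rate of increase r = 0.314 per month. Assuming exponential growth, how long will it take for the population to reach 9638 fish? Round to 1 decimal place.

7.8 months

Set N₀·e^(rt) = 9638: e^(0.314·t) = 9638/836 = 11.529.
0.314·t = ln(11.529) = 2.4448, so t = 2.4448/0.314 = 7.7861.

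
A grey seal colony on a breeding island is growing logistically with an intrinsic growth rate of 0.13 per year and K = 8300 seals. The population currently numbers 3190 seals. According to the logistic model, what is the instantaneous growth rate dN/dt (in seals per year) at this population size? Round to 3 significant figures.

dN/dt = rN(1 − N/K) = 0.13 × 3190 × (1 − 3190/8300).
1 − 3190/8300 = 0.61566; dN/dt = 0.13 × 3190 × 0.61566 = 255.32.

255 seals per year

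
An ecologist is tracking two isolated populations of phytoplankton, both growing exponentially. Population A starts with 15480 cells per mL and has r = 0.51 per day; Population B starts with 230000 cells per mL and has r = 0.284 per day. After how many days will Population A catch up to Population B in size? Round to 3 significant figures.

11.9 days

Set 15480·e^(0.51t) = 230000·e^(0.284t).
e^((0.51 − 0.284)t) = 230000/15480 → e^(0.226·t) = 14.858.
0.226·t = ln(14.858) = 2.6985, so t = 2.6985/0.226 = 11.94.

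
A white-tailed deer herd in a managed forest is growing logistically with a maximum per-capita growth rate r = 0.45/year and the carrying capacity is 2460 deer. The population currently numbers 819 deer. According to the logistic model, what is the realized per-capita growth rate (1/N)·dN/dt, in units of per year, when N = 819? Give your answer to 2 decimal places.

(1/N)·dN/dt = r(1 − N/K) = 0.45 × (1 − 819/2460).
= 0.45 × 0.66707 = 0.30018.

0.30 per year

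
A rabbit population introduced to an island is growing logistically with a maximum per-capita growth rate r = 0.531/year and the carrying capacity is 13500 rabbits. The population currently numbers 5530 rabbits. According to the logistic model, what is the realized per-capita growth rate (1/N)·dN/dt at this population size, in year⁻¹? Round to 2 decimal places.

0.31 per year

(1/N)·dN/dt = r(1 − N/K) = 0.531 × (1 − 5530/13500).
= 0.531 × 0.59037 = 0.31349.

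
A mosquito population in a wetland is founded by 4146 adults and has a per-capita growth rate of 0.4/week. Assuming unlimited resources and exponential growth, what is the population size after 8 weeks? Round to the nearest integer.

101712 adults

N(t) = N₀·e^(rt) = 4146 × e^(0.4×8) = 4146 × e^3.2.
e^3.2 ≈ 24.533, so N ≈ 4146 × 24.533 = 101712.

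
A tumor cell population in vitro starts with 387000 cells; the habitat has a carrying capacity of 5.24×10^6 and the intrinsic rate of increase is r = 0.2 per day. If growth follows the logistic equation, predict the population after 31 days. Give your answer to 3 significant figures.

5110000 cells

A = (K − N₀)/N₀ = (5.24×10^6 − 387000)/387000 = 12.54.
N(t) = K/(1 + A·e^(−rt)) = 5.24×10^6/(1 + 12.54×e^(−0.2×31)).
e^(−6.2) = 0.0020294; denominator = 1 + 12.54×0.0020294 = 1.0254.
N = 5.24×10^6/1.0254 = 5.109956×10^6.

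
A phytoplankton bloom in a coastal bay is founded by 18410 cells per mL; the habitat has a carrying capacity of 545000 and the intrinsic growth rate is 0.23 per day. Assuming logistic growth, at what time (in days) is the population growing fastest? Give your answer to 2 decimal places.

Logistic growth is fastest at N = K/2 = 272500.
A = (K − N₀)/N₀ = 28.603. Set K/(1 + A·e^(−rt)) = K/2 → A·e^(−rt) = 1.
e^(−0.23t) = 1/28.603 = 0.0349608, so t = ln(28.603)/0.23 = 3.3535/0.23 = 14.581.

14.58 days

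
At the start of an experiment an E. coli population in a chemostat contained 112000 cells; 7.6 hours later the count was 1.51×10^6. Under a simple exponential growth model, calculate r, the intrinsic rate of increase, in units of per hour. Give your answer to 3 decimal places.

From N(t) = N₀·e^(rt): e^(r·7.6) = 1.51×10^6/112000 = 13.482.
r·7.6 = ln(13.482) = 2.6014, so r = 2.6014/7.6 = 0.34229.

0.342 per hour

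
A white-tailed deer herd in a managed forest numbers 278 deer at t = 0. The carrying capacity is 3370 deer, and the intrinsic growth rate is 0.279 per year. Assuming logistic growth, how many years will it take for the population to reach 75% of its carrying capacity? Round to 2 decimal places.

A = (K − N₀)/N₀ = (3370 − 278)/278 = 11.122.
Solve 3370/(1 + 11.122·e^(−0.279t)) = 2527.5: 1 + 11.122·e^(−0.279t) = 1.3333, so e^(−0.279t) = 0.0299698.
−0.279·t = ln(0.0299698) = -3.5076, so t = 3.5076/0.279 = 12.572.

12.57 years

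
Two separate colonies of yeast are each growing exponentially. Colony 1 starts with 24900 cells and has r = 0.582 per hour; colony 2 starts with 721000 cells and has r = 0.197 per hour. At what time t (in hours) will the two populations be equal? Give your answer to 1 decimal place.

Set 24900·e^(0.582t) = 721000·e^(0.197t).
e^((0.582 − 0.197)t) = 721000/24900 → e^(0.385·t) = 28.956.
0.385·t = ln(28.956) = 3.3658, so t = 3.3658/0.385 = 8.7423.

8.7 hours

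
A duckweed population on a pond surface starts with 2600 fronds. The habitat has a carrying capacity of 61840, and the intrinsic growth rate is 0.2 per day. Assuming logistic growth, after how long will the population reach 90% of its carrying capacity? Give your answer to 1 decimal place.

26.6 days

A = (K − N₀)/N₀ = (61840 − 2600)/2600 = 22.785.
Solve 61840/(1 + 22.785·e^(−0.2t)) = 55656: 1 + 22.785·e^(−0.2t) = 1.1111, so e^(−0.2t) = 0.00487658.
−0.2·t = ln(0.00487658) = -5.3233, so t = 5.3233/0.2 = 26.617.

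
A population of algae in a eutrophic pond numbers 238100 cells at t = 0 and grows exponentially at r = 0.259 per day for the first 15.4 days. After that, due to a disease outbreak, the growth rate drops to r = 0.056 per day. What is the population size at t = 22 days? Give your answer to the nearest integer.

Phase 1: N(15.4) = 238100·e^(0.259×15.4) = 238100·e^3.989 = 1.285246×10^7.
Phase 2 runs for 22 − 15.4 = 6.6 days at r = 0.056.
N(22) = 1.285246×10^7·e^(0.056×6.6) = 1.285246×10^7·e^0.3696 = 1.859951×10^7.

18599514 cells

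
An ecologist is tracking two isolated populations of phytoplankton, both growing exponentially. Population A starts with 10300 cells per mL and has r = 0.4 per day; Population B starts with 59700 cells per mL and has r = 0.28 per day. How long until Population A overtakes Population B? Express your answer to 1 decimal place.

14.6 days

Set 10300·e^(0.4t) = 59700·e^(0.28t).
e^((0.4 − 0.28)t) = 59700/10300 → e^(0.12·t) = 5.7961.
0.12·t = ln(5.7961) = 1.7572, so t = 1.7572/0.12 = 14.643.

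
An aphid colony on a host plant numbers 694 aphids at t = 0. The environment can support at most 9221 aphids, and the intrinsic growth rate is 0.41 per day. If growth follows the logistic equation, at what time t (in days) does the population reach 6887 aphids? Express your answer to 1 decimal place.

A = (K − N₀)/N₀ = (9221 − 694)/694 = 12.287.
Solve 9221/(1 + 12.287·e^(−0.41t)) = 6887: 1 + 12.287·e^(−0.41t) = 1.3389, so e^(−0.41t) = 0.0275825.
−0.41·t = ln(0.0275825) = -3.5906, so t = 3.5906/0.41 = 8.7575.

8.8 days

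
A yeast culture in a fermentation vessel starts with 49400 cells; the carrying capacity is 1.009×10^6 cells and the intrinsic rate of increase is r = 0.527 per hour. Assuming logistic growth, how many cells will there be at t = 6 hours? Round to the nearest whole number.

553642 cells

A = (K − N₀)/N₀ = (1.009×10^6 − 49400)/49400 = 19.425.
N(t) = K/(1 + A·e^(−rt)) = 1.009×10^6/(1 + 19.425×e^(−0.527×6)).
e^(−3.162) = 0.042341; denominator = 1 + 19.425×0.042341 = 1.8225.
N = 1.009×10^6/1.8225 = 553642.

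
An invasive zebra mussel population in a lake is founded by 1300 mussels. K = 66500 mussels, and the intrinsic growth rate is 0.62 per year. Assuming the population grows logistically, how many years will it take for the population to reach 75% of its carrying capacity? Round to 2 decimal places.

8.09 years

A = (K − N₀)/N₀ = (66500 − 1300)/1300 = 50.154.
Solve 66500/(1 + 50.154·e^(−0.62t)) = 49875: 1 + 50.154·e^(−0.62t) = 1.3333, so e^(−0.62t) = 0.00664622.
−0.62·t = ln(0.00664622) = -5.0137, so t = 5.0137/0.62 = 8.0866.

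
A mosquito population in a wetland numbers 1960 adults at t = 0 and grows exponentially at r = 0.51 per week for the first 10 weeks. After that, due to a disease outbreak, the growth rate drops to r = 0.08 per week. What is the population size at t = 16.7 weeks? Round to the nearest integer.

Phase 1: N(10) = 1960·e^(0.51×10) = 1960·e^5.1 = 321483.
Phase 2 runs for 16.7 − 10 = 6.7 weeks at r = 0.08.
N(16.7) = 321483·e^(0.08×6.7) = 321483·e^0.536 = 549465.

549465 adults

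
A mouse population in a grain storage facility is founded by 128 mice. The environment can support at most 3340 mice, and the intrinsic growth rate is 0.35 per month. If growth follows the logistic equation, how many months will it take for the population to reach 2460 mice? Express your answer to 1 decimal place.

12.1 months

A = (K − N₀)/N₀ = (3340 − 128)/128 = 25.094.
Solve 3340/(1 + 25.094·e^(−0.35t)) = 2460: 1 + 25.094·e^(−0.35t) = 1.3577, so e^(−0.35t) = 0.0142555.
−0.35·t = ln(0.0142555) = -4.2506, so t = 4.2506/0.35 = 12.145.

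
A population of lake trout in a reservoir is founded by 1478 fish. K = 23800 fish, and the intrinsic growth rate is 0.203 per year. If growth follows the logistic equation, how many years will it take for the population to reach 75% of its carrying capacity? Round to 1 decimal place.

18.8 years

A = (K − N₀)/N₀ = (23800 − 1478)/1478 = 15.103.
Solve 23800/(1 + 15.103·e^(−0.203t)) = 17850: 1 + 15.103·e^(−0.203t) = 1.3333, so e^(−0.203t) = 0.0220709.
−0.203·t = ln(0.0220709) = -3.8135, so t = 3.8135/0.203 = 18.786.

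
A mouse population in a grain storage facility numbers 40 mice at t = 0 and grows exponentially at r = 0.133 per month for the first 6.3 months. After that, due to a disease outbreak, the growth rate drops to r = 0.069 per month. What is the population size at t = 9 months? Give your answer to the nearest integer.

Phase 1: N(6.3) = 40·e^(0.133×6.3) = 40·e^0.8379 = 92.4603.
Phase 2 runs for 9 − 6.3 = 2.7 months at r = 0.069.
N(9) = 92.4603·e^(0.069×2.7) = 92.4603·e^0.1863 = 111.395.

111 mice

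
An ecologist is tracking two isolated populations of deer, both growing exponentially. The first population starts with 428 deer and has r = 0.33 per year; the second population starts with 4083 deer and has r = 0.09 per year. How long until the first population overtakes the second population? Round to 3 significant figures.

9.40 years

Set 428·e^(0.33t) = 4083·e^(0.09t).
e^((0.33 − 0.09)t) = 4083/428 → e^(0.24·t) = 9.5397.
0.24·t = ln(9.5397) = 2.2555, so t = 2.2555/0.24 = 9.3978.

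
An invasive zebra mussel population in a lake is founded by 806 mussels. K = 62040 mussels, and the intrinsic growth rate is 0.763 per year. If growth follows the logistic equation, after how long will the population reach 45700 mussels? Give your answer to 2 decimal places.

A = (K − N₀)/N₀ = (62040 − 806)/806 = 75.973.
Solve 62040/(1 + 75.973·e^(−0.763t)) = 45700: 1 + 75.973·e^(−0.763t) = 1.3575, so e^(−0.763t) = 0.00470629.
−0.763·t = ln(0.00470629) = -5.3589, so t = 5.3589/0.763 = 7.0234.

7.02 years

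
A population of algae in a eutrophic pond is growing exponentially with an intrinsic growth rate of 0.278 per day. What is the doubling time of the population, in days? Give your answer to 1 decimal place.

2.5 days

Doubling time t_d = ln(2)/r = 0.6931/0.278 = 2.4933.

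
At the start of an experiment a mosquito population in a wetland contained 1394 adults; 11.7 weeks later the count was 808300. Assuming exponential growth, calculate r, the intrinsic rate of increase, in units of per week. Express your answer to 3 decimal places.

0.544 per week

From N(t) = N₀·e^(rt): e^(r·11.7) = 808300/1394 = 579.84.
r·11.7 = ln(579.84) = 6.3628, so r = 6.3628/11.7 = 0.54383.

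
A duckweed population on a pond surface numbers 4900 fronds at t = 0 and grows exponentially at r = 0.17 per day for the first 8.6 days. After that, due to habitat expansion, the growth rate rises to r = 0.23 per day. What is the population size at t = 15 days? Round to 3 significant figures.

92100 fronds

Phase 1: N(8.6) = 4900·e^(0.17×8.6) = 4900·e^1.462 = 21141.4.
Phase 2 runs for 15 − 8.6 = 6.4 days at r = 0.23.
N(15) = 21141.4·e^(0.23×6.4) = 21141.4·e^1.472 = 92133.2.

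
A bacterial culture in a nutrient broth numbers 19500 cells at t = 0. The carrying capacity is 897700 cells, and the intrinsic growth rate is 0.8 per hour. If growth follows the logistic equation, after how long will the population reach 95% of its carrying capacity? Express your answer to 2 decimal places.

8.44 hours

A = (K − N₀)/N₀ = (897700 − 19500)/19500 = 45.036.
Solve 897700/(1 + 45.036·e^(−0.8t)) = 852815: 1 + 45.036·e^(−0.8t) = 1.0526, so e^(−0.8t) = 0.00116866.
−0.8·t = ln(0.00116866) = -6.7519, so t = 6.7519/0.8 = 8.4399.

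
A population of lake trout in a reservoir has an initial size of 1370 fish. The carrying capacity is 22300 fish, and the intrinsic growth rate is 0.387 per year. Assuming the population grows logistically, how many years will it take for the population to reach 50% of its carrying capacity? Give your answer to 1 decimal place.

7.0 years

A = (K − N₀)/N₀ = (22300 − 1370)/1370 = 15.277.
Solve 22300/(1 + 15.277·e^(−0.387t)) = 11150: 1 + 15.277·e^(−0.387t) = 2, so e^(−0.387t) = 0.0654563.
−0.387·t = ln(0.0654563) = -2.7264, so t = 2.7264/0.387 = 7.0449.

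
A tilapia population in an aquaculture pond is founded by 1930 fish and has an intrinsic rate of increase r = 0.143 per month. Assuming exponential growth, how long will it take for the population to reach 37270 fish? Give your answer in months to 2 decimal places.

20.70 months

Set N₀·e^(rt) = 37270: e^(0.143·t) = 37270/1930 = 19.311.
0.143·t = ln(19.311) = 2.9607, so t = 2.9607/0.143 = 20.704.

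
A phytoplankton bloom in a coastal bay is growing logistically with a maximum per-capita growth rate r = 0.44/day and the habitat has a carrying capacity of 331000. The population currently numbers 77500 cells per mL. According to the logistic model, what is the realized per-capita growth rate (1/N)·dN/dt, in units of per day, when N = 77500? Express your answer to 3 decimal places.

(1/N)·dN/dt = r(1 − N/K) = 0.44 × (1 − 77500/331000).
= 0.44 × 0.76586 = 0.33698.

0.337 per day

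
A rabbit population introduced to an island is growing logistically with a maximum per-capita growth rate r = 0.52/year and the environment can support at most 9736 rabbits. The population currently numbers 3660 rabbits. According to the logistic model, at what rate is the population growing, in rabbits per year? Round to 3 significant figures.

1190 rabbits per year

dN/dt = rN(1 − N/K) = 0.52 × 3660 × (1 − 3660/9736).
1 − 3660/9736 = 0.62408; dN/dt = 0.52 × 3660 × 0.62408 = 1187.7.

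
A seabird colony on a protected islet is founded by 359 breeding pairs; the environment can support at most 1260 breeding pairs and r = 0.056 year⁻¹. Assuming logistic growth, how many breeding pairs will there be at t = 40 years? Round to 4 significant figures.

994.3 breeding pairs

A = (K − N₀)/N₀ = (1260 − 359)/359 = 2.5097.
N(t) = K/(1 + A·e^(−rt)) = 1260/(1 + 2.5097×e^(−0.056×40)).
e^(−2.24) = 0.10646; denominator = 1 + 2.5097×0.10646 = 1.2672.
N = 1260/1.2672 = 994.331.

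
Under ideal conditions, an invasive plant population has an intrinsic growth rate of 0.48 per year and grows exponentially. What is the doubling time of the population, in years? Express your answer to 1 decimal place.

1.4 years

Doubling time t_d = ln(2)/r = 0.6931/0.48 = 1.4441.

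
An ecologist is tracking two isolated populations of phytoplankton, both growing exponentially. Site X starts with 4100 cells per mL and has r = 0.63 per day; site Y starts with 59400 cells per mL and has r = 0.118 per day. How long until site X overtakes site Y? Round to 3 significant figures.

Set 4100·e^(0.63t) = 59400·e^(0.118t).
e^((0.63 − 0.118)t) = 59400/4100 → e^(0.512·t) = 14.488.
0.512·t = ln(14.488) = 2.6733, so t = 2.6733/0.512 = 5.2213.

5.22 days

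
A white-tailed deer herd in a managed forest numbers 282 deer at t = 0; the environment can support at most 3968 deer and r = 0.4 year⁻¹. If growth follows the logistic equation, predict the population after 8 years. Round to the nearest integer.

A = (K − N₀)/N₀ = (3968 − 282)/282 = 13.071.
N(t) = K/(1 + A·e^(−rt)) = 3968/(1 + 13.071×e^(−0.4×8)).
e^(−3.2) = 0.040762; denominator = 1 + 13.071×0.040762 = 1.5328.
N = 3968/1.5328 = 2588.73.

2589 deer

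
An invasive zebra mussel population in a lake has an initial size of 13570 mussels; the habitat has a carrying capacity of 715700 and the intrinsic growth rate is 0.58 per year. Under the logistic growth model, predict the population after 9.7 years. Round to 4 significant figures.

A = (K − N₀)/N₀ = (715700 − 13570)/13570 = 51.741.
N(t) = K/(1 + A·e^(−rt)) = 715700/(1 + 51.741×e^(−0.58×9.7)).
e^(−5.626) = 0.003603; denominator = 1 + 51.741×0.003603 = 1.1864.
N = 715700/1.1864 = 603242.

603200 mussels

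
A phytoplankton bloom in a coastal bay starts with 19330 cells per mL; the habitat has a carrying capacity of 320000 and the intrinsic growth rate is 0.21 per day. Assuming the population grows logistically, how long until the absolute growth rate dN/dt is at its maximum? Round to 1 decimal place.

Logistic growth is fastest at N = K/2 = 160000.
A = (K − N₀)/N₀ = 15.555. Set K/(1 + A·e^(−rt)) = K/2 → A·e^(−rt) = 1.
e^(−0.21t) = 1/15.555 = 0.0642898, so t = ln(15.555)/0.21 = 2.7444/0.21 = 13.068.

13.1 days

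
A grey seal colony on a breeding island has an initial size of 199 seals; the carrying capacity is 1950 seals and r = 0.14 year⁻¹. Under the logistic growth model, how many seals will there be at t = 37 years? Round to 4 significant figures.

1858 seals

A = (K − N₀)/N₀ = (1950 − 199)/199 = 8.799.
N(t) = K/(1 + A·e^(−rt)) = 1950/(1 + 8.799×e^(−0.14×37)).
e^(−5.18) = 0.005628; denominator = 1 + 8.799×0.005628 = 1.0495.
N = 1950/1.0495 = 1857.99.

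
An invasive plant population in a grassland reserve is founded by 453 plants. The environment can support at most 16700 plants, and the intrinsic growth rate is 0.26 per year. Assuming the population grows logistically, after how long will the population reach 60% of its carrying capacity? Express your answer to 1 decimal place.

A = (K − N₀)/N₀ = (16700 − 453)/453 = 35.865.
Solve 16700/(1 + 35.865·e^(−0.26t)) = 10020: 1 + 35.865·e^(−0.26t) = 1.6667, so e^(−0.26t) = 0.018588.
−0.26·t = ln(0.018588) = -3.9852, so t = 3.9852/0.26 = 15.328.

15.3 years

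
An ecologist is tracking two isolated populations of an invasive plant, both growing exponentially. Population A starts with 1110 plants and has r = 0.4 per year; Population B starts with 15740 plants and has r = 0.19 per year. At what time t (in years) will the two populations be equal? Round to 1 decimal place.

12.6 years

Set 1110·e^(0.4t) = 15740·e^(0.19t).
e^((0.4 − 0.19)t) = 15740/1110 → e^(0.21·t) = 14.18.
0.21·t = ln(14.18) = 2.6518, so t = 2.6518/0.21 = 12.628.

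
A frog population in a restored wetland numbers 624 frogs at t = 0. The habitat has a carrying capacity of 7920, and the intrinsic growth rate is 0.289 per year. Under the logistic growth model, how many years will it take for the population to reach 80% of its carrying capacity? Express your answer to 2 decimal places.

A = (K − N₀)/N₀ = (7920 − 624)/624 = 11.692.
Solve 7920/(1 + 11.692·e^(−0.289t)) = 6336: 1 + 11.692·e^(−0.289t) = 1.25, so e^(−0.289t) = 0.0213816.
−0.289·t = ln(0.0213816) = -3.8452, so t = 3.8452/0.289 = 13.305.

13.31 years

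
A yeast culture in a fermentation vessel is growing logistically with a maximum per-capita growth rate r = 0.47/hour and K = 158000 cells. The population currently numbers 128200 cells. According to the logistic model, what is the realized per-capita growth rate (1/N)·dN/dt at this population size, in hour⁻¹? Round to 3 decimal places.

(1/N)·dN/dt = r(1 − N/K) = 0.47 × (1 − 128200/158000).
= 0.47 × 0.18861 = 0.088646.

0.089 per hour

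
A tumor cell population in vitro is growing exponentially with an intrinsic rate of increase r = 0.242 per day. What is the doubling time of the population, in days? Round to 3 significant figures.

2.86 days

Doubling time t_d = ln(2)/r = 0.6931/0.242 = 2.8642.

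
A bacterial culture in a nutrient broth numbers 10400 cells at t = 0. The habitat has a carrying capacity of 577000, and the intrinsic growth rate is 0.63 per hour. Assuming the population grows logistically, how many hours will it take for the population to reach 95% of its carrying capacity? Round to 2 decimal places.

11.02 hours

A = (K − N₀)/N₀ = (577000 − 10400)/10400 = 54.481.
Solve 577000/(1 + 54.481·e^(−0.63t)) = 548150: 1 + 54.481·e^(−0.63t) = 1.0526, so e^(−0.63t) = 0.000966058.
−0.63·t = ln(0.000966058) = -6.9423, so t = 6.9423/0.63 = 11.02.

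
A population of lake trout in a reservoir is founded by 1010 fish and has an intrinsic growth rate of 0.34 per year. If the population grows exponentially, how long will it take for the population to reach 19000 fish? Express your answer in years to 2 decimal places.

Set N₀·e^(rt) = 19000: e^(0.34·t) = 19000/1010 = 18.812.
0.34·t = ln(18.812) = 2.9345, so t = 2.9345/0.34 = 8.6308.

8.63 years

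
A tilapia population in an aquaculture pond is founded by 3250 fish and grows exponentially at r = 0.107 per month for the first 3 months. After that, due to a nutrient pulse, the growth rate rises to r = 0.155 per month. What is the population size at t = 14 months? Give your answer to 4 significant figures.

Phase 1: N(3) = 3250·e^(0.107×3) = 3250·e^0.321 = 4480.14.
Phase 2 runs for 14 − 3 = 11 months at r = 0.155.
N(14) = 4480.14·e^(0.155×11) = 4480.14·e^1.705 = 24647.

24650 fish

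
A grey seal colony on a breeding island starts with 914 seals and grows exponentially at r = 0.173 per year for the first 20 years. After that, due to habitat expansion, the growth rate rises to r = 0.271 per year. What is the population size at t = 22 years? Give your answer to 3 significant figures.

Phase 1: N(20) = 914·e^(0.173×20) = 914·e^3.46 = 29080.7.
Phase 2 runs for 22 − 20 = 2 years at r = 0.271.
N(22) = 29080.7·e^(0.271×2) = 29080.7·e^0.542 = 50002.6.

50000 seals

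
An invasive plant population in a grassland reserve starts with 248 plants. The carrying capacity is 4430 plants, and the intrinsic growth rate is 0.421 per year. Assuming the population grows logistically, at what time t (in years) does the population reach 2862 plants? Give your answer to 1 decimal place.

8.1 years

A = (K − N₀)/N₀ = (4430 − 248)/248 = 16.863.
Solve 4430/(1 + 16.863·e^(−0.421t)) = 2862: 1 + 16.863·e^(−0.421t) = 1.5479, so e^(−0.421t) = 0.0324896.
−0.421·t = ln(0.0324896) = -3.4268, so t = 3.4268/0.421 = 8.1398.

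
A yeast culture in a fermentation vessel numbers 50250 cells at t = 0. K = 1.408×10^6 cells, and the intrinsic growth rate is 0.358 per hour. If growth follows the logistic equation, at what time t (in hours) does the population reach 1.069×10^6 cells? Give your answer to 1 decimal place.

A = (K − N₀)/N₀ = (1.408×10^6 − 50250)/50250 = 27.02.
Solve 1.408×10^6/(1 + 27.02·e^(−0.358t)) = 1.069×10^6: 1 + 27.02·e^(−0.358t) = 1.3171, so e^(−0.358t) = 0.0117365.
−0.358·t = ln(0.0117365) = -4.4451, so t = 4.4451/0.358 = 12.416.

12.4 hours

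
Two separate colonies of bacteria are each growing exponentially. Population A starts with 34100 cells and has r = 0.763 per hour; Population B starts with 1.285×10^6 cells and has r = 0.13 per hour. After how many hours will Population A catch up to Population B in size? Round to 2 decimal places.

5.73 hours

Set 34100·e^(0.763t) = 1.285×10^6·e^(0.13t).
e^((0.763 − 0.13)t) = 1.285×10^6/34100 → e^(0.633·t) = 37.683.
0.633·t = ln(37.683) = 3.6292, so t = 3.6292/0.633 = 5.7334.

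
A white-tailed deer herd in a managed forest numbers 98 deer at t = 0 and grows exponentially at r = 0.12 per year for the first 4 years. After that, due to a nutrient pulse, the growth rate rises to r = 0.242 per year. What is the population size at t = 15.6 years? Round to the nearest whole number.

2623 deer

Phase 1: N(4) = 98·e^(0.12×4) = 98·e^0.48 = 158.375.
Phase 2 runs for 15.6 − 4 = 11.6 years at r = 0.242.
N(15.6) = 158.375·e^(0.242×11.6) = 158.375·e^2.807 = 2623.25.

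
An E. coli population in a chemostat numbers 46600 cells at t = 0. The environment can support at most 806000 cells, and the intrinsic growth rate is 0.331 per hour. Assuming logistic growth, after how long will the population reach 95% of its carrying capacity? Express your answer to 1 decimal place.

A = (K − N₀)/N₀ = (806000 − 46600)/46600 = 16.296.
Solve 806000/(1 + 16.296·e^(−0.331t)) = 765700: 1 + 16.296·e^(−0.331t) = 1.0526, so e^(−0.331t) = 0.0032297.
−0.331·t = ln(0.0032297) = -5.7354, so t = 5.7354/0.331 = 17.327.

17.3 hours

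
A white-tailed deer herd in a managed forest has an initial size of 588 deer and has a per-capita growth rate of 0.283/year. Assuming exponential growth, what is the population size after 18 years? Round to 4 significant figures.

95870 deer

N(t) = N₀·e^(rt) = 588 × e^(0.283×18) = 588 × e^5.094.
e^5.094 ≈ 163.04, so N ≈ 588 × 163.04 = 95867.9.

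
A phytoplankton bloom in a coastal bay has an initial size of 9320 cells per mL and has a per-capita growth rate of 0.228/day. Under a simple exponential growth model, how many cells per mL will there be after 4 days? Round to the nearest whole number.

23200 cells per mL

N(t) = N₀·e^(rt) = 9320 × e^(0.228×4) = 9320 × e^0.912.
e^0.912 ≈ 2.4893, so N ≈ 9320 × 2.4893 = 23200.2.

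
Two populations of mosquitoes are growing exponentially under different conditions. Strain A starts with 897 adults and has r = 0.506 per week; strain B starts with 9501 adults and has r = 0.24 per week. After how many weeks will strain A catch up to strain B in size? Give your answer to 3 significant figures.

8.87 weeks

Set 897·e^(0.506t) = 9501·e^(0.24t).
e^((0.506 − 0.24)t) = 9501/897 → e^(0.266·t) = 10.592.
0.266·t = ln(10.592) = 2.3601, so t = 2.3601/0.266 = 8.8725.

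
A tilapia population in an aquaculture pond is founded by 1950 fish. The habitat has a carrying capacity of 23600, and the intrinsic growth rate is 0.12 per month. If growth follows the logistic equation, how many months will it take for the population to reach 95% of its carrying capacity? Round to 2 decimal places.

A = (K − N₀)/N₀ = (23600 − 1950)/1950 = 11.103.
Solve 23600/(1 + 11.103·e^(−0.12t)) = 22420: 1 + 11.103·e^(−0.12t) = 1.0526, so e^(−0.12t) = 0.00474049.
−0.12·t = ln(0.00474049) = -5.3516, so t = 5.3516/0.12 = 44.597.

44.60 months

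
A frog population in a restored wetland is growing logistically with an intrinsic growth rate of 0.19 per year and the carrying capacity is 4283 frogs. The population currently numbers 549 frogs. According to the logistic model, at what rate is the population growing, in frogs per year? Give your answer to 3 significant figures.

dN/dt = rN(1 − N/K) = 0.19 × 549 × (1 − 549/4283).
1 − 549/4283 = 0.87182; dN/dt = 0.19 × 549 × 0.87182 = 90.939.

90.9 frogs per year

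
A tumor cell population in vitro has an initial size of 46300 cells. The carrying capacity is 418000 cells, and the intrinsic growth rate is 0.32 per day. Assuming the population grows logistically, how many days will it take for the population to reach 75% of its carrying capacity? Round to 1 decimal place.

A = (K − N₀)/N₀ = (418000 − 46300)/46300 = 8.0281.
Solve 418000/(1 + 8.0281·e^(−0.32t)) = 313500: 1 + 8.0281·e^(−0.32t) = 1.3333, so e^(−0.32t) = 0.0415209.
−0.32·t = ln(0.0415209) = -3.1816, so t = 3.1816/0.32 = 9.9424.

9.9 days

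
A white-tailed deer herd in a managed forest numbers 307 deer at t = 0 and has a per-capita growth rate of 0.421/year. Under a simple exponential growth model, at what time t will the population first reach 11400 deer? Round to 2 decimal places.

8.59 years

Set N₀·e^(rt) = 11400: e^(0.421·t) = 11400/307 = 37.134.
0.421·t = ln(37.134) = 3.6145, so t = 3.6145/0.421 = 8.5856.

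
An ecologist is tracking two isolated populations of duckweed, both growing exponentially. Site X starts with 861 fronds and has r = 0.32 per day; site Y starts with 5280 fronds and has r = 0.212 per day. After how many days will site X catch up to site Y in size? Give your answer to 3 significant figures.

16.8 days

Set 861·e^(0.32t) = 5280·e^(0.212t).
e^((0.32 − 0.212)t) = 5280/861 → e^(0.108·t) = 6.1324.
0.108·t = ln(6.1324) = 1.8136, so t = 1.8136/0.108 = 16.792.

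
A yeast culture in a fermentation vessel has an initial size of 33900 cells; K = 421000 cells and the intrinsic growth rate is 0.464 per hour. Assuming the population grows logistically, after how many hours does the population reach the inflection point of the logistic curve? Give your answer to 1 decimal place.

5.2 hours

Logistic growth is fastest at N = K/2 = 210500.
A = (K − N₀)/N₀ = 11.419. Set K/(1 + A·e^(−rt)) = K/2 → A·e^(−rt) = 1.
e^(−0.464t) = 1/11.419 = 0.0875743, so t = ln(11.419)/0.464 = 2.4353/0.464 = 5.2484.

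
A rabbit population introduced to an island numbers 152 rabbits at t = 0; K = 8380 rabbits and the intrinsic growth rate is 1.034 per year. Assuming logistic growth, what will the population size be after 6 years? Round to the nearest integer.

7554 rabbits

A = (K − N₀)/N₀ = (8380 − 152)/152 = 54.132.
N(t) = K/(1 + A·e^(−rt)) = 8380/(1 + 54.132×e^(−1.034×6)).
e^(−6.204) = 0.0020213; denominator = 1 + 54.132×0.0020213 = 1.1094.
N = 8380/1.1094 = 7553.51.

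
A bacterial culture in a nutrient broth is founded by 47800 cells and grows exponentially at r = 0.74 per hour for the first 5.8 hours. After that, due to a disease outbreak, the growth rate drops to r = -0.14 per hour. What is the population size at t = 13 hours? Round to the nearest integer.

1275413 cells

Phase 1: N(5.8) = 47800·e^(0.74×5.8) = 47800·e^4.292 = 3.49478×10^6.
Phase 2 runs for 13 − 5.8 = 7.2 hours at r = -0.14.
N(13) = 3.49478×10^6·e^(-0.14×7.2) = 3.49478×10^6·e^-1.008 = 1.275413×10^6.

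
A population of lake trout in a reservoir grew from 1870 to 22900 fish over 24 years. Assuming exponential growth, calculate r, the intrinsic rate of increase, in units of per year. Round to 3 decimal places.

0.104 per year

From N(t) = N₀·e^(rt): e^(r·24) = 22900/1870 = 12.246.
r·24 = ln(12.246) = 2.5052, so r = 2.5052/24 = 0.10438.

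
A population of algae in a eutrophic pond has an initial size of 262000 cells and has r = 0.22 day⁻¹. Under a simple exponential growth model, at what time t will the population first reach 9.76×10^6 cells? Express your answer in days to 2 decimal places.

16.44 days

Set N₀·e^(rt) = 9.76×10^6: e^(0.22·t) = 9.76×10^6/262000 = 37.252.
0.22·t = ln(37.252) = 3.6177, so t = 3.6177/0.22 = 16.444.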